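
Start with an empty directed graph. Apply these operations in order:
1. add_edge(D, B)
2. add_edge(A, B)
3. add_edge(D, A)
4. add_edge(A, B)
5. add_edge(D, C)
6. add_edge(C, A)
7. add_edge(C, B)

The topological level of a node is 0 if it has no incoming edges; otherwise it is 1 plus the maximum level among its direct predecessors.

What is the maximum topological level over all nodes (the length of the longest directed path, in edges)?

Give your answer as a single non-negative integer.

Op 1: add_edge(D, B). Edges now: 1
Op 2: add_edge(A, B). Edges now: 2
Op 3: add_edge(D, A). Edges now: 3
Op 4: add_edge(A, B) (duplicate, no change). Edges now: 3
Op 5: add_edge(D, C). Edges now: 4
Op 6: add_edge(C, A). Edges now: 5
Op 7: add_edge(C, B). Edges now: 6
Compute levels (Kahn BFS):
  sources (in-degree 0): D
  process D: level=0
    D->A: in-degree(A)=1, level(A)>=1
    D->B: in-degree(B)=2, level(B)>=1
    D->C: in-degree(C)=0, level(C)=1, enqueue
  process C: level=1
    C->A: in-degree(A)=0, level(A)=2, enqueue
    C->B: in-degree(B)=1, level(B)>=2
  process A: level=2
    A->B: in-degree(B)=0, level(B)=3, enqueue
  process B: level=3
All levels: A:2, B:3, C:1, D:0
max level = 3

Answer: 3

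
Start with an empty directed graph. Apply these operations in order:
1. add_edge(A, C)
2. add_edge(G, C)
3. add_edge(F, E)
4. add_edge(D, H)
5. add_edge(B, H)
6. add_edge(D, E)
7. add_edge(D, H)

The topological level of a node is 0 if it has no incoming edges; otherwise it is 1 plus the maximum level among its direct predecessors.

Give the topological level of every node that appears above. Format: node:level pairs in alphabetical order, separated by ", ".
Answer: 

Op 1: add_edge(A, C). Edges now: 1
Op 2: add_edge(G, C). Edges now: 2
Op 3: add_edge(F, E). Edges now: 3
Op 4: add_edge(D, H). Edges now: 4
Op 5: add_edge(B, H). Edges now: 5
Op 6: add_edge(D, E). Edges now: 6
Op 7: add_edge(D, H) (duplicate, no change). Edges now: 6
Compute levels (Kahn BFS):
  sources (in-degree 0): A, B, D, F, G
  process A: level=0
    A->C: in-degree(C)=1, level(C)>=1
  process B: level=0
    B->H: in-degree(H)=1, level(H)>=1
  process D: level=0
    D->E: in-degree(E)=1, level(E)>=1
    D->H: in-degree(H)=0, level(H)=1, enqueue
  process F: level=0
    F->E: in-degree(E)=0, level(E)=1, enqueue
  process G: level=0
    G->C: in-degree(C)=0, level(C)=1, enqueue
  process H: level=1
  process E: level=1
  process C: level=1
All levels: A:0, B:0, C:1, D:0, E:1, F:0, G:0, H:1

Answer: A:0, B:0, C:1, D:0, E:1, F:0, G:0, H:1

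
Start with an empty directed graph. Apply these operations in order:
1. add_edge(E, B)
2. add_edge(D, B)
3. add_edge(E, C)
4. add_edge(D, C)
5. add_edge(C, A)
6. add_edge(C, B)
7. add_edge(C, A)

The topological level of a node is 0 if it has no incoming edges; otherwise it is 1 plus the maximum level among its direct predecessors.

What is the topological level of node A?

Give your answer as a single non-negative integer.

Answer: 2

Derivation:
Op 1: add_edge(E, B). Edges now: 1
Op 2: add_edge(D, B). Edges now: 2
Op 3: add_edge(E, C). Edges now: 3
Op 4: add_edge(D, C). Edges now: 4
Op 5: add_edge(C, A). Edges now: 5
Op 6: add_edge(C, B). Edges now: 6
Op 7: add_edge(C, A) (duplicate, no change). Edges now: 6
Compute levels (Kahn BFS):
  sources (in-degree 0): D, E
  process D: level=0
    D->B: in-degree(B)=2, level(B)>=1
    D->C: in-degree(C)=1, level(C)>=1
  process E: level=0
    E->B: in-degree(B)=1, level(B)>=1
    E->C: in-degree(C)=0, level(C)=1, enqueue
  process C: level=1
    C->A: in-degree(A)=0, level(A)=2, enqueue
    C->B: in-degree(B)=0, level(B)=2, enqueue
  process A: level=2
  process B: level=2
All levels: A:2, B:2, C:1, D:0, E:0
level(A) = 2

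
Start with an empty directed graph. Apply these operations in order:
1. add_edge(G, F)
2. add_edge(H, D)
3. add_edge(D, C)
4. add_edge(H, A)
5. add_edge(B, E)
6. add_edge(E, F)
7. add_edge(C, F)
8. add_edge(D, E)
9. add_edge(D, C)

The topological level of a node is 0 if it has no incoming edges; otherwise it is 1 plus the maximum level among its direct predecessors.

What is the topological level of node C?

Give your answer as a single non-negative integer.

Answer: 2

Derivation:
Op 1: add_edge(G, F). Edges now: 1
Op 2: add_edge(H, D). Edges now: 2
Op 3: add_edge(D, C). Edges now: 3
Op 4: add_edge(H, A). Edges now: 4
Op 5: add_edge(B, E). Edges now: 5
Op 6: add_edge(E, F). Edges now: 6
Op 7: add_edge(C, F). Edges now: 7
Op 8: add_edge(D, E). Edges now: 8
Op 9: add_edge(D, C) (duplicate, no change). Edges now: 8
Compute levels (Kahn BFS):
  sources (in-degree 0): B, G, H
  process B: level=0
    B->E: in-degree(E)=1, level(E)>=1
  process G: level=0
    G->F: in-degree(F)=2, level(F)>=1
  process H: level=0
    H->A: in-degree(A)=0, level(A)=1, enqueue
    H->D: in-degree(D)=0, level(D)=1, enqueue
  process A: level=1
  process D: level=1
    D->C: in-degree(C)=0, level(C)=2, enqueue
    D->E: in-degree(E)=0, level(E)=2, enqueue
  process C: level=2
    C->F: in-degree(F)=1, level(F)>=3
  process E: level=2
    E->F: in-degree(F)=0, level(F)=3, enqueue
  process F: level=3
All levels: A:1, B:0, C:2, D:1, E:2, F:3, G:0, H:0
level(C) = 2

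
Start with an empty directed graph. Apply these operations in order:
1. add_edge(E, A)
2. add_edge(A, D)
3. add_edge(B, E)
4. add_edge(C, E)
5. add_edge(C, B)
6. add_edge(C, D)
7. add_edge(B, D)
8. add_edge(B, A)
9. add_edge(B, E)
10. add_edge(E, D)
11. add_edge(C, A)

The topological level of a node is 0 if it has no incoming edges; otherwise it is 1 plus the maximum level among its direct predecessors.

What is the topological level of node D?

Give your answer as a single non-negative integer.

Answer: 4

Derivation:
Op 1: add_edge(E, A). Edges now: 1
Op 2: add_edge(A, D). Edges now: 2
Op 3: add_edge(B, E). Edges now: 3
Op 4: add_edge(C, E). Edges now: 4
Op 5: add_edge(C, B). Edges now: 5
Op 6: add_edge(C, D). Edges now: 6
Op 7: add_edge(B, D). Edges now: 7
Op 8: add_edge(B, A). Edges now: 8
Op 9: add_edge(B, E) (duplicate, no change). Edges now: 8
Op 10: add_edge(E, D). Edges now: 9
Op 11: add_edge(C, A). Edges now: 10
Compute levels (Kahn BFS):
  sources (in-degree 0): C
  process C: level=0
    C->A: in-degree(A)=2, level(A)>=1
    C->B: in-degree(B)=0, level(B)=1, enqueue
    C->D: in-degree(D)=3, level(D)>=1
    C->E: in-degree(E)=1, level(E)>=1
  process B: level=1
    B->A: in-degree(A)=1, level(A)>=2
    B->D: in-degree(D)=2, level(D)>=2
    B->E: in-degree(E)=0, level(E)=2, enqueue
  process E: level=2
    E->A: in-degree(A)=0, level(A)=3, enqueue
    E->D: in-degree(D)=1, level(D)>=3
  process A: level=3
    A->D: in-degree(D)=0, level(D)=4, enqueue
  process D: level=4
All levels: A:3, B:1, C:0, D:4, E:2
level(D) = 4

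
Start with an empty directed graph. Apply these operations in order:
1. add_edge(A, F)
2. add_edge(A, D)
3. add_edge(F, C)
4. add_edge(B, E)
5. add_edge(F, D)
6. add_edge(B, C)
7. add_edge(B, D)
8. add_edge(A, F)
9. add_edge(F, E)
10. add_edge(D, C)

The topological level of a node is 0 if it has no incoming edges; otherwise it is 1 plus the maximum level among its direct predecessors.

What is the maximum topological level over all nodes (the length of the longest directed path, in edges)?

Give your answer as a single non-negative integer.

Answer: 3

Derivation:
Op 1: add_edge(A, F). Edges now: 1
Op 2: add_edge(A, D). Edges now: 2
Op 3: add_edge(F, C). Edges now: 3
Op 4: add_edge(B, E). Edges now: 4
Op 5: add_edge(F, D). Edges now: 5
Op 6: add_edge(B, C). Edges now: 6
Op 7: add_edge(B, D). Edges now: 7
Op 8: add_edge(A, F) (duplicate, no change). Edges now: 7
Op 9: add_edge(F, E). Edges now: 8
Op 10: add_edge(D, C). Edges now: 9
Compute levels (Kahn BFS):
  sources (in-degree 0): A, B
  process A: level=0
    A->D: in-degree(D)=2, level(D)>=1
    A->F: in-degree(F)=0, level(F)=1, enqueue
  process B: level=0
    B->C: in-degree(C)=2, level(C)>=1
    B->D: in-degree(D)=1, level(D)>=1
    B->E: in-degree(E)=1, level(E)>=1
  process F: level=1
    F->C: in-degree(C)=1, level(C)>=2
    F->D: in-degree(D)=0, level(D)=2, enqueue
    F->E: in-degree(E)=0, level(E)=2, enqueue
  process D: level=2
    D->C: in-degree(C)=0, level(C)=3, enqueue
  process E: level=2
  process C: level=3
All levels: A:0, B:0, C:3, D:2, E:2, F:1
max level = 3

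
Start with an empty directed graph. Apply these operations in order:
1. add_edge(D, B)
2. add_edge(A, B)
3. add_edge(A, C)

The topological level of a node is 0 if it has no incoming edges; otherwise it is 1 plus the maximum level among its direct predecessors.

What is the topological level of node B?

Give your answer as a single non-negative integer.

Answer: 1

Derivation:
Op 1: add_edge(D, B). Edges now: 1
Op 2: add_edge(A, B). Edges now: 2
Op 3: add_edge(A, C). Edges now: 3
Compute levels (Kahn BFS):
  sources (in-degree 0): A, D
  process A: level=0
    A->B: in-degree(B)=1, level(B)>=1
    A->C: in-degree(C)=0, level(C)=1, enqueue
  process D: level=0
    D->B: in-degree(B)=0, level(B)=1, enqueue
  process C: level=1
  process B: level=1
All levels: A:0, B:1, C:1, D:0
level(B) = 1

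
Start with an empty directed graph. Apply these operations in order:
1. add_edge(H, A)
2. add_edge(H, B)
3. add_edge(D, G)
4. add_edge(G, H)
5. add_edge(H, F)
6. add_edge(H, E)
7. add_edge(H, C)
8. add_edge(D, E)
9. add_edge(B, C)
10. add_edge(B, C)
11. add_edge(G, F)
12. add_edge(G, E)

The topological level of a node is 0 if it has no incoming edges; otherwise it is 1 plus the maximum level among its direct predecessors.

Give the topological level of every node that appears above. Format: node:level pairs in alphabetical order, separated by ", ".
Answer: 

Answer: A:3, B:3, C:4, D:0, E:3, F:3, G:1, H:2

Derivation:
Op 1: add_edge(H, A). Edges now: 1
Op 2: add_edge(H, B). Edges now: 2
Op 3: add_edge(D, G). Edges now: 3
Op 4: add_edge(G, H). Edges now: 4
Op 5: add_edge(H, F). Edges now: 5
Op 6: add_edge(H, E). Edges now: 6
Op 7: add_edge(H, C). Edges now: 7
Op 8: add_edge(D, E). Edges now: 8
Op 9: add_edge(B, C). Edges now: 9
Op 10: add_edge(B, C) (duplicate, no change). Edges now: 9
Op 11: add_edge(G, F). Edges now: 10
Op 12: add_edge(G, E). Edges now: 11
Compute levels (Kahn BFS):
  sources (in-degree 0): D
  process D: level=0
    D->E: in-degree(E)=2, level(E)>=1
    D->G: in-degree(G)=0, level(G)=1, enqueue
  process G: level=1
    G->E: in-degree(E)=1, level(E)>=2
    G->F: in-degree(F)=1, level(F)>=2
    G->H: in-degree(H)=0, level(H)=2, enqueue
  process H: level=2
    H->A: in-degree(A)=0, level(A)=3, enqueue
    H->B: in-degree(B)=0, level(B)=3, enqueue
    H->C: in-degree(C)=1, level(C)>=3
    H->E: in-degree(E)=0, level(E)=3, enqueue
    H->F: in-degree(F)=0, level(F)=3, enqueue
  process A: level=3
  process B: level=3
    B->C: in-degree(C)=0, level(C)=4, enqueue
  process E: level=3
  process F: level=3
  process C: level=4
All levels: A:3, B:3, C:4, D:0, E:3, F:3, G:1, H:2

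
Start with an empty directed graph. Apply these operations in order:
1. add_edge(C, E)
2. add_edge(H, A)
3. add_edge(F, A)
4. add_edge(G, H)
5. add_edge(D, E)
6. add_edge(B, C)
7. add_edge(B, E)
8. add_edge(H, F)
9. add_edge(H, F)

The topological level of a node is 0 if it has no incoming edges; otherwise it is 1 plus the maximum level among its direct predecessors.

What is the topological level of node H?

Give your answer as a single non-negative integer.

Answer: 1

Derivation:
Op 1: add_edge(C, E). Edges now: 1
Op 2: add_edge(H, A). Edges now: 2
Op 3: add_edge(F, A). Edges now: 3
Op 4: add_edge(G, H). Edges now: 4
Op 5: add_edge(D, E). Edges now: 5
Op 6: add_edge(B, C). Edges now: 6
Op 7: add_edge(B, E). Edges now: 7
Op 8: add_edge(H, F). Edges now: 8
Op 9: add_edge(H, F) (duplicate, no change). Edges now: 8
Compute levels (Kahn BFS):
  sources (in-degree 0): B, D, G
  process B: level=0
    B->C: in-degree(C)=0, level(C)=1, enqueue
    B->E: in-degree(E)=2, level(E)>=1
  process D: level=0
    D->E: in-degree(E)=1, level(E)>=1
  process G: level=0
    G->H: in-degree(H)=0, level(H)=1, enqueue
  process C: level=1
    C->E: in-degree(E)=0, level(E)=2, enqueue
  process H: level=1
    H->A: in-degree(A)=1, level(A)>=2
    H->F: in-degree(F)=0, level(F)=2, enqueue
  process E: level=2
  process F: level=2
    F->A: in-degree(A)=0, level(A)=3, enqueue
  process A: level=3
All levels: A:3, B:0, C:1, D:0, E:2, F:2, G:0, H:1
level(H) = 1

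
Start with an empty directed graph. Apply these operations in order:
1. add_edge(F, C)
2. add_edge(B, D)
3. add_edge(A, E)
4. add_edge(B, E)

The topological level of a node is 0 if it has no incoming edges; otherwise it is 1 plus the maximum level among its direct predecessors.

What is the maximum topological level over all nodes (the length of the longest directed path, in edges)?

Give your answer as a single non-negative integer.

Answer: 1

Derivation:
Op 1: add_edge(F, C). Edges now: 1
Op 2: add_edge(B, D). Edges now: 2
Op 3: add_edge(A, E). Edges now: 3
Op 4: add_edge(B, E). Edges now: 4
Compute levels (Kahn BFS):
  sources (in-degree 0): A, B, F
  process A: level=0
    A->E: in-degree(E)=1, level(E)>=1
  process B: level=0
    B->D: in-degree(D)=0, level(D)=1, enqueue
    B->E: in-degree(E)=0, level(E)=1, enqueue
  process F: level=0
    F->C: in-degree(C)=0, level(C)=1, enqueue
  process D: level=1
  process E: level=1
  process C: level=1
All levels: A:0, B:0, C:1, D:1, E:1, F:0
max level = 1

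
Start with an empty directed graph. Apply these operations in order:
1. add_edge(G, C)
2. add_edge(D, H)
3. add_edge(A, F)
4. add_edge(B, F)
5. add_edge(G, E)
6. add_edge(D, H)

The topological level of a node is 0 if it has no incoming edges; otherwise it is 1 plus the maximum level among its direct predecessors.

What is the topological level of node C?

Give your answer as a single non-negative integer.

Op 1: add_edge(G, C). Edges now: 1
Op 2: add_edge(D, H). Edges now: 2
Op 3: add_edge(A, F). Edges now: 3
Op 4: add_edge(B, F). Edges now: 4
Op 5: add_edge(G, E). Edges now: 5
Op 6: add_edge(D, H) (duplicate, no change). Edges now: 5
Compute levels (Kahn BFS):
  sources (in-degree 0): A, B, D, G
  process A: level=0
    A->F: in-degree(F)=1, level(F)>=1
  process B: level=0
    B->F: in-degree(F)=0, level(F)=1, enqueue
  process D: level=0
    D->H: in-degree(H)=0, level(H)=1, enqueue
  process G: level=0
    G->C: in-degree(C)=0, level(C)=1, enqueue
    G->E: in-degree(E)=0, level(E)=1, enqueue
  process F: level=1
  process H: level=1
  process C: level=1
  process E: level=1
All levels: A:0, B:0, C:1, D:0, E:1, F:1, G:0, H:1
level(C) = 1

Answer: 1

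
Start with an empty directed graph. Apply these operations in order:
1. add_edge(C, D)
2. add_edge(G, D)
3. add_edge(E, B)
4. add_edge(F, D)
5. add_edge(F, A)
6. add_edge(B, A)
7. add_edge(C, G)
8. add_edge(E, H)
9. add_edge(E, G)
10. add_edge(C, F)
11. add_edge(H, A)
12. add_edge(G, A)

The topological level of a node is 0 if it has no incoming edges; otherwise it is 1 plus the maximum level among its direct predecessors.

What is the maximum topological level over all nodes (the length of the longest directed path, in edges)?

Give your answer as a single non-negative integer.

Op 1: add_edge(C, D). Edges now: 1
Op 2: add_edge(G, D). Edges now: 2
Op 3: add_edge(E, B). Edges now: 3
Op 4: add_edge(F, D). Edges now: 4
Op 5: add_edge(F, A). Edges now: 5
Op 6: add_edge(B, A). Edges now: 6
Op 7: add_edge(C, G). Edges now: 7
Op 8: add_edge(E, H). Edges now: 8
Op 9: add_edge(E, G). Edges now: 9
Op 10: add_edge(C, F). Edges now: 10
Op 11: add_edge(H, A). Edges now: 11
Op 12: add_edge(G, A). Edges now: 12
Compute levels (Kahn BFS):
  sources (in-degree 0): C, E
  process C: level=0
    C->D: in-degree(D)=2, level(D)>=1
    C->F: in-degree(F)=0, level(F)=1, enqueue
    C->G: in-degree(G)=1, level(G)>=1
  process E: level=0
    E->B: in-degree(B)=0, level(B)=1, enqueue
    E->G: in-degree(G)=0, level(G)=1, enqueue
    E->H: in-degree(H)=0, level(H)=1, enqueue
  process F: level=1
    F->A: in-degree(A)=3, level(A)>=2
    F->D: in-degree(D)=1, level(D)>=2
  process B: level=1
    B->A: in-degree(A)=2, level(A)>=2
  process G: level=1
    G->A: in-degree(A)=1, level(A)>=2
    G->D: in-degree(D)=0, level(D)=2, enqueue
  process H: level=1
    H->A: in-degree(A)=0, level(A)=2, enqueue
  process D: level=2
  process A: level=2
All levels: A:2, B:1, C:0, D:2, E:0, F:1, G:1, H:1
max level = 2

Answer: 2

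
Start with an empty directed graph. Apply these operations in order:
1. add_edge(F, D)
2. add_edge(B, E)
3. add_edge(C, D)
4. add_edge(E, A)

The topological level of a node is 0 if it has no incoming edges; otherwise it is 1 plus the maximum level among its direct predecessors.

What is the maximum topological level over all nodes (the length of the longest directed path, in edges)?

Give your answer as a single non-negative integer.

Op 1: add_edge(F, D). Edges now: 1
Op 2: add_edge(B, E). Edges now: 2
Op 3: add_edge(C, D). Edges now: 3
Op 4: add_edge(E, A). Edges now: 4
Compute levels (Kahn BFS):
  sources (in-degree 0): B, C, F
  process B: level=0
    B->E: in-degree(E)=0, level(E)=1, enqueue
  process C: level=0
    C->D: in-degree(D)=1, level(D)>=1
  process F: level=0
    F->D: in-degree(D)=0, level(D)=1, enqueue
  process E: level=1
    E->A: in-degree(A)=0, level(A)=2, enqueue
  process D: level=1
  process A: level=2
All levels: A:2, B:0, C:0, D:1, E:1, F:0
max level = 2

Answer: 2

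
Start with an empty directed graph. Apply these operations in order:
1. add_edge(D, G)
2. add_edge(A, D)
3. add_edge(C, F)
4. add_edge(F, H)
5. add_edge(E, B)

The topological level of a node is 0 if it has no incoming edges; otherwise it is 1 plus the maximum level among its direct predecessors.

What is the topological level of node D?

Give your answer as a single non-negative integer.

Answer: 1

Derivation:
Op 1: add_edge(D, G). Edges now: 1
Op 2: add_edge(A, D). Edges now: 2
Op 3: add_edge(C, F). Edges now: 3
Op 4: add_edge(F, H). Edges now: 4
Op 5: add_edge(E, B). Edges now: 5
Compute levels (Kahn BFS):
  sources (in-degree 0): A, C, E
  process A: level=0
    A->D: in-degree(D)=0, level(D)=1, enqueue
  process C: level=0
    C->F: in-degree(F)=0, level(F)=1, enqueue
  process E: level=0
    E->B: in-degree(B)=0, level(B)=1, enqueue
  process D: level=1
    D->G: in-degree(G)=0, level(G)=2, enqueue
  process F: level=1
    F->H: in-degree(H)=0, level(H)=2, enqueue
  process B: level=1
  process G: level=2
  process H: level=2
All levels: A:0, B:1, C:0, D:1, E:0, F:1, G:2, H:2
level(D) = 1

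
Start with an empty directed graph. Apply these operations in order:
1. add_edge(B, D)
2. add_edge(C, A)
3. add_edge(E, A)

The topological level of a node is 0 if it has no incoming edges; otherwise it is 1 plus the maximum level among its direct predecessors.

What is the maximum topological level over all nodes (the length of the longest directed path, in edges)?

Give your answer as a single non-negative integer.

Answer: 1

Derivation:
Op 1: add_edge(B, D). Edges now: 1
Op 2: add_edge(C, A). Edges now: 2
Op 3: add_edge(E, A). Edges now: 3
Compute levels (Kahn BFS):
  sources (in-degree 0): B, C, E
  process B: level=0
    B->D: in-degree(D)=0, level(D)=1, enqueue
  process C: level=0
    C->A: in-degree(A)=1, level(A)>=1
  process E: level=0
    E->A: in-degree(A)=0, level(A)=1, enqueue
  process D: level=1
  process A: level=1
All levels: A:1, B:0, C:0, D:1, E:0
max level = 1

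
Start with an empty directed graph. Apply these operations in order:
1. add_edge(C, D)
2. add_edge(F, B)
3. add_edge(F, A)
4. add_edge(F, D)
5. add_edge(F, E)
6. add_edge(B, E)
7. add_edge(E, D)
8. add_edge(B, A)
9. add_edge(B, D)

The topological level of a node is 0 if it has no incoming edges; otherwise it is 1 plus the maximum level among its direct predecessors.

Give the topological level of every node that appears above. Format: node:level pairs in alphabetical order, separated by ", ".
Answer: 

Op 1: add_edge(C, D). Edges now: 1
Op 2: add_edge(F, B). Edges now: 2
Op 3: add_edge(F, A). Edges now: 3
Op 4: add_edge(F, D). Edges now: 4
Op 5: add_edge(F, E). Edges now: 5
Op 6: add_edge(B, E). Edges now: 6
Op 7: add_edge(E, D). Edges now: 7
Op 8: add_edge(B, A). Edges now: 8
Op 9: add_edge(B, D). Edges now: 9
Compute levels (Kahn BFS):
  sources (in-degree 0): C, F
  process C: level=0
    C->D: in-degree(D)=3, level(D)>=1
  process F: level=0
    F->A: in-degree(A)=1, level(A)>=1
    F->B: in-degree(B)=0, level(B)=1, enqueue
    F->D: in-degree(D)=2, level(D)>=1
    F->E: in-degree(E)=1, level(E)>=1
  process B: level=1
    B->A: in-degree(A)=0, level(A)=2, enqueue
    B->D: in-degree(D)=1, level(D)>=2
    B->E: in-degree(E)=0, level(E)=2, enqueue
  process A: level=2
  process E: level=2
    E->D: in-degree(D)=0, level(D)=3, enqueue
  process D: level=3
All levels: A:2, B:1, C:0, D:3, E:2, F:0

Answer: A:2, B:1, C:0, D:3, E:2, F:0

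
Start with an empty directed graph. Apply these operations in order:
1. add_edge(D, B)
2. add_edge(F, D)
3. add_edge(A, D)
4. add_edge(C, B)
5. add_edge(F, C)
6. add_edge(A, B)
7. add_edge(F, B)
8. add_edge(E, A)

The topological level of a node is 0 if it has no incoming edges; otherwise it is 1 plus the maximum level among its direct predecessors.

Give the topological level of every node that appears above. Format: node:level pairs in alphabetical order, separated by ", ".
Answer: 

Answer: A:1, B:3, C:1, D:2, E:0, F:0

Derivation:
Op 1: add_edge(D, B). Edges now: 1
Op 2: add_edge(F, D). Edges now: 2
Op 3: add_edge(A, D). Edges now: 3
Op 4: add_edge(C, B). Edges now: 4
Op 5: add_edge(F, C). Edges now: 5
Op 6: add_edge(A, B). Edges now: 6
Op 7: add_edge(F, B). Edges now: 7
Op 8: add_edge(E, A). Edges now: 8
Compute levels (Kahn BFS):
  sources (in-degree 0): E, F
  process E: level=0
    E->A: in-degree(A)=0, level(A)=1, enqueue
  process F: level=0
    F->B: in-degree(B)=3, level(B)>=1
    F->C: in-degree(C)=0, level(C)=1, enqueue
    F->D: in-degree(D)=1, level(D)>=1
  process A: level=1
    A->B: in-degree(B)=2, level(B)>=2
    A->D: in-degree(D)=0, level(D)=2, enqueue
  process C: level=1
    C->B: in-degree(B)=1, level(B)>=2
  process D: level=2
    D->B: in-degree(B)=0, level(B)=3, enqueue
  process B: level=3
All levels: A:1, B:3, C:1, D:2, E:0, F:0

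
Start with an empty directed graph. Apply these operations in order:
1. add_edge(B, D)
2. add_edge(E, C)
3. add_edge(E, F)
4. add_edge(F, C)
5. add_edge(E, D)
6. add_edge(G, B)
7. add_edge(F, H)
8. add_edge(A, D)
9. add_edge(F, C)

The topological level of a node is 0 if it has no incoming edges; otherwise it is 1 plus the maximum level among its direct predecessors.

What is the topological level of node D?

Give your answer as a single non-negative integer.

Op 1: add_edge(B, D). Edges now: 1
Op 2: add_edge(E, C). Edges now: 2
Op 3: add_edge(E, F). Edges now: 3
Op 4: add_edge(F, C). Edges now: 4
Op 5: add_edge(E, D). Edges now: 5
Op 6: add_edge(G, B). Edges now: 6
Op 7: add_edge(F, H). Edges now: 7
Op 8: add_edge(A, D). Edges now: 8
Op 9: add_edge(F, C) (duplicate, no change). Edges now: 8
Compute levels (Kahn BFS):
  sources (in-degree 0): A, E, G
  process A: level=0
    A->D: in-degree(D)=2, level(D)>=1
  process E: level=0
    E->C: in-degree(C)=1, level(C)>=1
    E->D: in-degree(D)=1, level(D)>=1
    E->F: in-degree(F)=0, level(F)=1, enqueue
  process G: level=0
    G->B: in-degree(B)=0, level(B)=1, enqueue
  process F: level=1
    F->C: in-degree(C)=0, level(C)=2, enqueue
    F->H: in-degree(H)=0, level(H)=2, enqueue
  process B: level=1
    B->D: in-degree(D)=0, level(D)=2, enqueue
  process C: level=2
  process H: level=2
  process D: level=2
All levels: A:0, B:1, C:2, D:2, E:0, F:1, G:0, H:2
level(D) = 2

Answer: 2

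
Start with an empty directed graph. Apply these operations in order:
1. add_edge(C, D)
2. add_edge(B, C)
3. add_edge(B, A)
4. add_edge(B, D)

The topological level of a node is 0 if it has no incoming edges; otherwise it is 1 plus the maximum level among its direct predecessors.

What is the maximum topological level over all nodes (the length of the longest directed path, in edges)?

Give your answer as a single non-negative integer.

Answer: 2

Derivation:
Op 1: add_edge(C, D). Edges now: 1
Op 2: add_edge(B, C). Edges now: 2
Op 3: add_edge(B, A). Edges now: 3
Op 4: add_edge(B, D). Edges now: 4
Compute levels (Kahn BFS):
  sources (in-degree 0): B
  process B: level=0
    B->A: in-degree(A)=0, level(A)=1, enqueue
    B->C: in-degree(C)=0, level(C)=1, enqueue
    B->D: in-degree(D)=1, level(D)>=1
  process A: level=1
  process C: level=1
    C->D: in-degree(D)=0, level(D)=2, enqueue
  process D: level=2
All levels: A:1, B:0, C:1, D:2
max level = 2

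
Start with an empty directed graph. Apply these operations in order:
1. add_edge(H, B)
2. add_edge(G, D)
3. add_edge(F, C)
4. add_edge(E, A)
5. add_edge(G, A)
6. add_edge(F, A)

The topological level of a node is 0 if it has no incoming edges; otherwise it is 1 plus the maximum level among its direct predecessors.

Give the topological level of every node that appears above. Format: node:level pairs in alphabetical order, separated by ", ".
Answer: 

Answer: A:1, B:1, C:1, D:1, E:0, F:0, G:0, H:0

Derivation:
Op 1: add_edge(H, B). Edges now: 1
Op 2: add_edge(G, D). Edges now: 2
Op 3: add_edge(F, C). Edges now: 3
Op 4: add_edge(E, A). Edges now: 4
Op 5: add_edge(G, A). Edges now: 5
Op 6: add_edge(F, A). Edges now: 6
Compute levels (Kahn BFS):
  sources (in-degree 0): E, F, G, H
  process E: level=0
    E->A: in-degree(A)=2, level(A)>=1
  process F: level=0
    F->A: in-degree(A)=1, level(A)>=1
    F->C: in-degree(C)=0, level(C)=1, enqueue
  process G: level=0
    G->A: in-degree(A)=0, level(A)=1, enqueue
    G->D: in-degree(D)=0, level(D)=1, enqueue
  process H: level=0
    H->B: in-degree(B)=0, level(B)=1, enqueue
  process C: level=1
  process A: level=1
  process D: level=1
  process B: level=1
All levels: A:1, B:1, C:1, D:1, E:0, F:0, G:0, H:0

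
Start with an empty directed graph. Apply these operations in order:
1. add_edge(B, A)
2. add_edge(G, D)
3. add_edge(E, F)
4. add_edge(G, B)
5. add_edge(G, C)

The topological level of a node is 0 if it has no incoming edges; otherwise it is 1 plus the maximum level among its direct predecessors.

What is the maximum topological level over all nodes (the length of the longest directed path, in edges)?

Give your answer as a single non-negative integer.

Answer: 2

Derivation:
Op 1: add_edge(B, A). Edges now: 1
Op 2: add_edge(G, D). Edges now: 2
Op 3: add_edge(E, F). Edges now: 3
Op 4: add_edge(G, B). Edges now: 4
Op 5: add_edge(G, C). Edges now: 5
Compute levels (Kahn BFS):
  sources (in-degree 0): E, G
  process E: level=0
    E->F: in-degree(F)=0, level(F)=1, enqueue
  process G: level=0
    G->B: in-degree(B)=0, level(B)=1, enqueue
    G->C: in-degree(C)=0, level(C)=1, enqueue
    G->D: in-degree(D)=0, level(D)=1, enqueue
  process F: level=1
  process B: level=1
    B->A: in-degree(A)=0, level(A)=2, enqueue
  process C: level=1
  process D: level=1
  process A: level=2
All levels: A:2, B:1, C:1, D:1, E:0, F:1, G:0
max level = 2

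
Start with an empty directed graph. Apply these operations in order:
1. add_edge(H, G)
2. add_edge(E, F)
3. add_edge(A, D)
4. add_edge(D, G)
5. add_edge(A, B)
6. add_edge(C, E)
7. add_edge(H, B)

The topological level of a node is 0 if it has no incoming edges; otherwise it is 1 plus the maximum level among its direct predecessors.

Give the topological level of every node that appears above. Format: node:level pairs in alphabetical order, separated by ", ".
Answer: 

Op 1: add_edge(H, G). Edges now: 1
Op 2: add_edge(E, F). Edges now: 2
Op 3: add_edge(A, D). Edges now: 3
Op 4: add_edge(D, G). Edges now: 4
Op 5: add_edge(A, B). Edges now: 5
Op 6: add_edge(C, E). Edges now: 6
Op 7: add_edge(H, B). Edges now: 7
Compute levels (Kahn BFS):
  sources (in-degree 0): A, C, H
  process A: level=0
    A->B: in-degree(B)=1, level(B)>=1
    A->D: in-degree(D)=0, level(D)=1, enqueue
  process C: level=0
    C->E: in-degree(E)=0, level(E)=1, enqueue
  process H: level=0
    H->B: in-degree(B)=0, level(B)=1, enqueue
    H->G: in-degree(G)=1, level(G)>=1
  process D: level=1
    D->G: in-degree(G)=0, level(G)=2, enqueue
  process E: level=1
    E->F: in-degree(F)=0, level(F)=2, enqueue
  process B: level=1
  process G: level=2
  process F: level=2
All levels: A:0, B:1, C:0, D:1, E:1, F:2, G:2, H:0

Answer: A:0, B:1, C:0, D:1, E:1, F:2, G:2, H:0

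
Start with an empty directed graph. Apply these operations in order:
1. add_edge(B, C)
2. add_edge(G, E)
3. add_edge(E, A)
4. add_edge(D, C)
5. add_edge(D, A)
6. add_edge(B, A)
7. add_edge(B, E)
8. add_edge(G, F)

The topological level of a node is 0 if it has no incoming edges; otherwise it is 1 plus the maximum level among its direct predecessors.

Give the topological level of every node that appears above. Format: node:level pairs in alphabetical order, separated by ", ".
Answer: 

Answer: A:2, B:0, C:1, D:0, E:1, F:1, G:0

Derivation:
Op 1: add_edge(B, C). Edges now: 1
Op 2: add_edge(G, E). Edges now: 2
Op 3: add_edge(E, A). Edges now: 3
Op 4: add_edge(D, C). Edges now: 4
Op 5: add_edge(D, A). Edges now: 5
Op 6: add_edge(B, A). Edges now: 6
Op 7: add_edge(B, E). Edges now: 7
Op 8: add_edge(G, F). Edges now: 8
Compute levels (Kahn BFS):
  sources (in-degree 0): B, D, G
  process B: level=0
    B->A: in-degree(A)=2, level(A)>=1
    B->C: in-degree(C)=1, level(C)>=1
    B->E: in-degree(E)=1, level(E)>=1
  process D: level=0
    D->A: in-degree(A)=1, level(A)>=1
    D->C: in-degree(C)=0, level(C)=1, enqueue
  process G: level=0
    G->E: in-degree(E)=0, level(E)=1, enqueue
    G->F: in-degree(F)=0, level(F)=1, enqueue
  process C: level=1
  process E: level=1
    E->A: in-degree(A)=0, level(A)=2, enqueue
  process F: level=1
  process A: level=2
All levels: A:2, B:0, C:1, D:0, E:1, F:1, G:0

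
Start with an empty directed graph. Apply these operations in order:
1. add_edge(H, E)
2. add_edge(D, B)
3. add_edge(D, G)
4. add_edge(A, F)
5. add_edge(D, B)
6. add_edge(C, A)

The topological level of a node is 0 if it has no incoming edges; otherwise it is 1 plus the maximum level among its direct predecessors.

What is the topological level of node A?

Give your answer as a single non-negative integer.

Op 1: add_edge(H, E). Edges now: 1
Op 2: add_edge(D, B). Edges now: 2
Op 3: add_edge(D, G). Edges now: 3
Op 4: add_edge(A, F). Edges now: 4
Op 5: add_edge(D, B) (duplicate, no change). Edges now: 4
Op 6: add_edge(C, A). Edges now: 5
Compute levels (Kahn BFS):
  sources (in-degree 0): C, D, H
  process C: level=0
    C->A: in-degree(A)=0, level(A)=1, enqueue
  process D: level=0
    D->B: in-degree(B)=0, level(B)=1, enqueue
    D->G: in-degree(G)=0, level(G)=1, enqueue
  process H: level=0
    H->E: in-degree(E)=0, level(E)=1, enqueue
  process A: level=1
    A->F: in-degree(F)=0, level(F)=2, enqueue
  process B: level=1
  process G: level=1
  process E: level=1
  process F: level=2
All levels: A:1, B:1, C:0, D:0, E:1, F:2, G:1, H:0
level(A) = 1

Answer: 1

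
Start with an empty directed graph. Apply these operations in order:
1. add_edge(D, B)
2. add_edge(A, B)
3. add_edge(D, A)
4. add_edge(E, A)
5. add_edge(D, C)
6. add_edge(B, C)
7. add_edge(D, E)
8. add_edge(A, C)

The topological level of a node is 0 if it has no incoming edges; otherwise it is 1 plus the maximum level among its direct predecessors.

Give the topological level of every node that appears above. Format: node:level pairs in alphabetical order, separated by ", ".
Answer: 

Answer: A:2, B:3, C:4, D:0, E:1

Derivation:
Op 1: add_edge(D, B). Edges now: 1
Op 2: add_edge(A, B). Edges now: 2
Op 3: add_edge(D, A). Edges now: 3
Op 4: add_edge(E, A). Edges now: 4
Op 5: add_edge(D, C). Edges now: 5
Op 6: add_edge(B, C). Edges now: 6
Op 7: add_edge(D, E). Edges now: 7
Op 8: add_edge(A, C). Edges now: 8
Compute levels (Kahn BFS):
  sources (in-degree 0): D
  process D: level=0
    D->A: in-degree(A)=1, level(A)>=1
    D->B: in-degree(B)=1, level(B)>=1
    D->C: in-degree(C)=2, level(C)>=1
    D->E: in-degree(E)=0, level(E)=1, enqueue
  process E: level=1
    E->A: in-degree(A)=0, level(A)=2, enqueue
  process A: level=2
    A->B: in-degree(B)=0, level(B)=3, enqueue
    A->C: in-degree(C)=1, level(C)>=3
  process B: level=3
    B->C: in-degree(C)=0, level(C)=4, enqueue
  process C: level=4
All levels: A:2, B:3, C:4, D:0, E:1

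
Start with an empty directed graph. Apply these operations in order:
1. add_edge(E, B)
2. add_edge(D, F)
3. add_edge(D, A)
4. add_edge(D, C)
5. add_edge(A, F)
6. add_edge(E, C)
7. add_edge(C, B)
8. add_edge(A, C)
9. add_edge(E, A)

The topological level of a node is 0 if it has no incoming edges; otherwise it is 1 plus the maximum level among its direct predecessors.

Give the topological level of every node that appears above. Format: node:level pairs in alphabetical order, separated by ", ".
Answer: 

Op 1: add_edge(E, B). Edges now: 1
Op 2: add_edge(D, F). Edges now: 2
Op 3: add_edge(D, A). Edges now: 3
Op 4: add_edge(D, C). Edges now: 4
Op 5: add_edge(A, F). Edges now: 5
Op 6: add_edge(E, C). Edges now: 6
Op 7: add_edge(C, B). Edges now: 7
Op 8: add_edge(A, C). Edges now: 8
Op 9: add_edge(E, A). Edges now: 9
Compute levels (Kahn BFS):
  sources (in-degree 0): D, E
  process D: level=0
    D->A: in-degree(A)=1, level(A)>=1
    D->C: in-degree(C)=2, level(C)>=1
    D->F: in-degree(F)=1, level(F)>=1
  process E: level=0
    E->A: in-degree(A)=0, level(A)=1, enqueue
    E->B: in-degree(B)=1, level(B)>=1
    E->C: in-degree(C)=1, level(C)>=1
  process A: level=1
    A->C: in-degree(C)=0, level(C)=2, enqueue
    A->F: in-degree(F)=0, level(F)=2, enqueue
  process C: level=2
    C->B: in-degree(B)=0, level(B)=3, enqueue
  process F: level=2
  process B: level=3
All levels: A:1, B:3, C:2, D:0, E:0, F:2

Answer: A:1, B:3, C:2, D:0, E:0, F:2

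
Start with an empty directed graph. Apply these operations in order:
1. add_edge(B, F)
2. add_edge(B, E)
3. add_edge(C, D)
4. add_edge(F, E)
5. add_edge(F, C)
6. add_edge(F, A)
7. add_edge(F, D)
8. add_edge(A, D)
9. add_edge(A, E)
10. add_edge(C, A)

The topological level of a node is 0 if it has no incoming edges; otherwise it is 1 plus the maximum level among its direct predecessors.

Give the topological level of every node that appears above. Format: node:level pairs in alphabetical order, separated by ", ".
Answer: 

Op 1: add_edge(B, F). Edges now: 1
Op 2: add_edge(B, E). Edges now: 2
Op 3: add_edge(C, D). Edges now: 3
Op 4: add_edge(F, E). Edges now: 4
Op 5: add_edge(F, C). Edges now: 5
Op 6: add_edge(F, A). Edges now: 6
Op 7: add_edge(F, D). Edges now: 7
Op 8: add_edge(A, D). Edges now: 8
Op 9: add_edge(A, E). Edges now: 9
Op 10: add_edge(C, A). Edges now: 10
Compute levels (Kahn BFS):
  sources (in-degree 0): B
  process B: level=0
    B->E: in-degree(E)=2, level(E)>=1
    B->F: in-degree(F)=0, level(F)=1, enqueue
  process F: level=1
    F->A: in-degree(A)=1, level(A)>=2
    F->C: in-degree(C)=0, level(C)=2, enqueue
    F->D: in-degree(D)=2, level(D)>=2
    F->E: in-degree(E)=1, level(E)>=2
  process C: level=2
    C->A: in-degree(A)=0, level(A)=3, enqueue
    C->D: in-degree(D)=1, level(D)>=3
  process A: level=3
    A->D: in-degree(D)=0, level(D)=4, enqueue
    A->E: in-degree(E)=0, level(E)=4, enqueue
  process D: level=4
  process E: level=4
All levels: A:3, B:0, C:2, D:4, E:4, F:1

Answer: A:3, B:0, C:2, D:4, E:4, F:1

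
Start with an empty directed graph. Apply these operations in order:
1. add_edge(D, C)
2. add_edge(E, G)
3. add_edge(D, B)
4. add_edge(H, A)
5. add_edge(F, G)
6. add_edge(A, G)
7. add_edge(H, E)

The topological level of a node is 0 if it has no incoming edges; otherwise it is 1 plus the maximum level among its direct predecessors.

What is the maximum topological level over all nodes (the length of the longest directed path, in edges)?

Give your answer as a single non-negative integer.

Answer: 2

Derivation:
Op 1: add_edge(D, C). Edges now: 1
Op 2: add_edge(E, G). Edges now: 2
Op 3: add_edge(D, B). Edges now: 3
Op 4: add_edge(H, A). Edges now: 4
Op 5: add_edge(F, G). Edges now: 5
Op 6: add_edge(A, G). Edges now: 6
Op 7: add_edge(H, E). Edges now: 7
Compute levels (Kahn BFS):
  sources (in-degree 0): D, F, H
  process D: level=0
    D->B: in-degree(B)=0, level(B)=1, enqueue
    D->C: in-degree(C)=0, level(C)=1, enqueue
  process F: level=0
    F->G: in-degree(G)=2, level(G)>=1
  process H: level=0
    H->A: in-degree(A)=0, level(A)=1, enqueue
    H->E: in-degree(E)=0, level(E)=1, enqueue
  process B: level=1
  process C: level=1
  process A: level=1
    A->G: in-degree(G)=1, level(G)>=2
  process E: level=1
    E->G: in-degree(G)=0, level(G)=2, enqueue
  process G: level=2
All levels: A:1, B:1, C:1, D:0, E:1, F:0, G:2, H:0
max level = 2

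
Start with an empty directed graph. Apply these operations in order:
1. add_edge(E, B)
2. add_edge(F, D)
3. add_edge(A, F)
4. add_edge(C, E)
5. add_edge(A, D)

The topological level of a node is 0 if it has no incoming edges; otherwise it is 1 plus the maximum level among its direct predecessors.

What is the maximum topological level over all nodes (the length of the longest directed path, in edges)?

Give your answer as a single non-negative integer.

Op 1: add_edge(E, B). Edges now: 1
Op 2: add_edge(F, D). Edges now: 2
Op 3: add_edge(A, F). Edges now: 3
Op 4: add_edge(C, E). Edges now: 4
Op 5: add_edge(A, D). Edges now: 5
Compute levels (Kahn BFS):
  sources (in-degree 0): A, C
  process A: level=0
    A->D: in-degree(D)=1, level(D)>=1
    A->F: in-degree(F)=0, level(F)=1, enqueue
  process C: level=0
    C->E: in-degree(E)=0, level(E)=1, enqueue
  process F: level=1
    F->D: in-degree(D)=0, level(D)=2, enqueue
  process E: level=1
    E->B: in-degree(B)=0, level(B)=2, enqueue
  process D: level=2
  process B: level=2
All levels: A:0, B:2, C:0, D:2, E:1, F:1
max level = 2

Answer: 2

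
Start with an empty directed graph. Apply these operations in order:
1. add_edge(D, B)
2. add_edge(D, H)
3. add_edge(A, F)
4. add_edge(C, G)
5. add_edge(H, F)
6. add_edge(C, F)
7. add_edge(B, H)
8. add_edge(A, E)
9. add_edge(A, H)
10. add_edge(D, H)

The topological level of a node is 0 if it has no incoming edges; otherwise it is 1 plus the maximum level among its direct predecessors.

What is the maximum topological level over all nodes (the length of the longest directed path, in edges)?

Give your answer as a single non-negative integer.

Op 1: add_edge(D, B). Edges now: 1
Op 2: add_edge(D, H). Edges now: 2
Op 3: add_edge(A, F). Edges now: 3
Op 4: add_edge(C, G). Edges now: 4
Op 5: add_edge(H, F). Edges now: 5
Op 6: add_edge(C, F). Edges now: 6
Op 7: add_edge(B, H). Edges now: 7
Op 8: add_edge(A, E). Edges now: 8
Op 9: add_edge(A, H). Edges now: 9
Op 10: add_edge(D, H) (duplicate, no change). Edges now: 9
Compute levels (Kahn BFS):
  sources (in-degree 0): A, C, D
  process A: level=0
    A->E: in-degree(E)=0, level(E)=1, enqueue
    A->F: in-degree(F)=2, level(F)>=1
    A->H: in-degree(H)=2, level(H)>=1
  process C: level=0
    C->F: in-degree(F)=1, level(F)>=1
    C->G: in-degree(G)=0, level(G)=1, enqueue
  process D: level=0
    D->B: in-degree(B)=0, level(B)=1, enqueue
    D->H: in-degree(H)=1, level(H)>=1
  process E: level=1
  process G: level=1
  process B: level=1
    B->H: in-degree(H)=0, level(H)=2, enqueue
  process H: level=2
    H->F: in-degree(F)=0, level(F)=3, enqueue
  process F: level=3
All levels: A:0, B:1, C:0, D:0, E:1, F:3, G:1, H:2
max level = 3

Answer: 3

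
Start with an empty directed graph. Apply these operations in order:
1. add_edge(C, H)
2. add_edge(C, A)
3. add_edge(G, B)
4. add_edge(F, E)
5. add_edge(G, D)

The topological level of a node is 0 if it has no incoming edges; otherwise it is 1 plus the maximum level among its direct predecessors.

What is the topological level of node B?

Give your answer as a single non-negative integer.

Op 1: add_edge(C, H). Edges now: 1
Op 2: add_edge(C, A). Edges now: 2
Op 3: add_edge(G, B). Edges now: 3
Op 4: add_edge(F, E). Edges now: 4
Op 5: add_edge(G, D). Edges now: 5
Compute levels (Kahn BFS):
  sources (in-degree 0): C, F, G
  process C: level=0
    C->A: in-degree(A)=0, level(A)=1, enqueue
    C->H: in-degree(H)=0, level(H)=1, enqueue
  process F: level=0
    F->E: in-degree(E)=0, level(E)=1, enqueue
  process G: level=0
    G->B: in-degree(B)=0, level(B)=1, enqueue
    G->D: in-degree(D)=0, level(D)=1, enqueue
  process A: level=1
  process H: level=1
  process E: level=1
  process B: level=1
  process D: level=1
All levels: A:1, B:1, C:0, D:1, E:1, F:0, G:0, H:1
level(B) = 1

Answer: 1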